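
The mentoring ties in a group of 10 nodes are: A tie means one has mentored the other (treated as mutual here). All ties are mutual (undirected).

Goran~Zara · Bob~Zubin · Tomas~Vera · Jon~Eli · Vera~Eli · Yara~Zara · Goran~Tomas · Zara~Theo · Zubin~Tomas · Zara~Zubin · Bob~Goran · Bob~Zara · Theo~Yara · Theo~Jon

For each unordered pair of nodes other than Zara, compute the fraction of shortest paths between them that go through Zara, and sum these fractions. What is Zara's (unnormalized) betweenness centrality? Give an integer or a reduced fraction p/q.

37/3

Pairs whose geodesics pass through Zara — Theo–Tomas: 2/2; Theo–Zubin: 1; Theo–Bob: 1; Theo–Goran: 1; Jon–Zubin: 1; Jon–Bob: 1; Jon–Goran: 1; Eli–Bob: 1/3; Vera–Yara: 2/3; Tomas–Yara: 2/2; Zubin–Goran: 1/3; Zubin–Yara: 1; Bob–Yara: 1; Goran–Yara: 1.
All other pairs contribute 0.
Summing the contributions gives betweenness(Zara) = 37/3.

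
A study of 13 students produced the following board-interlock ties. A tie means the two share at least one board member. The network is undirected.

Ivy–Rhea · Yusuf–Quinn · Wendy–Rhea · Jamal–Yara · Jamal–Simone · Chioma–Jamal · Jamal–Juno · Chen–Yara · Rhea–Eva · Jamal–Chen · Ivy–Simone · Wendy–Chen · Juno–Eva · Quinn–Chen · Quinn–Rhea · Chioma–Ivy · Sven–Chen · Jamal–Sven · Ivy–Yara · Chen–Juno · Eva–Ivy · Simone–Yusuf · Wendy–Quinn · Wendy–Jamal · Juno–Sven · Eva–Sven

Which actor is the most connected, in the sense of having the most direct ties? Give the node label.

Degrees — Chen:6, Chioma:2, Eva:4, Ivy:5, Jamal:7, Juno:4, Quinn:4, Rhea:4, Simone:3, Sven:4, Wendy:4, Yara:3, Yusuf:2.
The maximum is 7, attained only by Jamal.

Jamal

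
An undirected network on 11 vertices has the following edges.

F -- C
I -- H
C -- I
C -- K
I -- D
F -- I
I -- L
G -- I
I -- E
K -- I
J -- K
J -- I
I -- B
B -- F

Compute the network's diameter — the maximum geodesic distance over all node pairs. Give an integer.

2

Eccentricity of each node (its greatest distance to any other): B:2, C:2, D:2, E:2, F:2, G:2, H:2, I:1, J:2, K:2, L:2.
The maximum eccentricity is 2, realized for instance by the pair H–F via H – I – F. So the diameter is 2.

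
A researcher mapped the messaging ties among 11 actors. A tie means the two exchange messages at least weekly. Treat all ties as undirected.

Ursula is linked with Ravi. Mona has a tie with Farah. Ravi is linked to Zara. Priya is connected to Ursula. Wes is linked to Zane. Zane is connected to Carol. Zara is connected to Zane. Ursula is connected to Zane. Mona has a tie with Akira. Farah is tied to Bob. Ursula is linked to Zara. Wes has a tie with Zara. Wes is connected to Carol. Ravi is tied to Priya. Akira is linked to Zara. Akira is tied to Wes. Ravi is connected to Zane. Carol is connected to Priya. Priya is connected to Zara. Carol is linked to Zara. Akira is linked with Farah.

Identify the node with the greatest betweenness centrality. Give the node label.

Unnormalized betweenness of each node: Akira:21, Bob:0, Carol:3/4, Farah:9, Mona:0, Priya:2/3, Ravi:1/4, Ursula:1/4, Wes:4, Zane:5/3, Zara:221/12.
Akira has the largest value, 21, making it the main broker — the node through which the most shortest paths run.

Akira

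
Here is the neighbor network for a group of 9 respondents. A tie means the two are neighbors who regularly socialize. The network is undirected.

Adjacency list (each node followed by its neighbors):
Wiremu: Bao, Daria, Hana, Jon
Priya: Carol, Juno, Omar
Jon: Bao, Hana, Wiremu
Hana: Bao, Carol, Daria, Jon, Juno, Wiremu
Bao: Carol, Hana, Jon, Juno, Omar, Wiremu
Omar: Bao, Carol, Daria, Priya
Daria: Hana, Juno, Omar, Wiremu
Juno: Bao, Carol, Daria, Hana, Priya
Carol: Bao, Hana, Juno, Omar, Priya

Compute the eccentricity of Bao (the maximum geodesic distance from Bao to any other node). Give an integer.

Distances from Bao: Carol:1, Daria:2, Hana:1, Jon:1, Juno:1, Omar:1, Priya:2, Wiremu:1.
The largest is 2 (to Priya and Daria), so the eccentricity of Bao is 2.

2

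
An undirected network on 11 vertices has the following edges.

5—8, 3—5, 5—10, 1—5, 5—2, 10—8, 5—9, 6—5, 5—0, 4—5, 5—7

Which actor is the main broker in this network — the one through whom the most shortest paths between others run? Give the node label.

5

Unnormalized betweenness of each node: 0:0, 1:0, 2:0, 3:0, 4:0, 5:44, 6:0, 7:0, 8:0, 9:0, 10:0.
5 has the largest value, 44, making it the main broker — the node through which the most shortest paths run.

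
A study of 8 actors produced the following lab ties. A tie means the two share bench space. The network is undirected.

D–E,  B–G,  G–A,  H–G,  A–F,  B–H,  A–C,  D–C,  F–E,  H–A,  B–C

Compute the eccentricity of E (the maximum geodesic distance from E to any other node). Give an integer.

Distances from E: A:2, B:3, C:2, D:1, F:1, G:3, H:3.
The largest is 3 (to B, G, and H), so the eccentricity of E is 3.

3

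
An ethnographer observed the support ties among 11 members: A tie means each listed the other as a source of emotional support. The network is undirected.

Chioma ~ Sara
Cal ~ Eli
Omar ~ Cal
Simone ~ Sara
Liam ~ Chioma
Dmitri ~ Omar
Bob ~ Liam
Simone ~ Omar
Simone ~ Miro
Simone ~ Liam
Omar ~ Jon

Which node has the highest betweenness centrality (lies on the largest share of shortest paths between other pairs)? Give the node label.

Simone

Unnormalized betweenness of each node: Bob:0, Cal:9, Chioma:1, Dmitri:0, Eli:0, Jon:0, Liam:25/2, Miro:0, Omar:29, Sara:7/2, Simone:30.
Simone has the largest value, 30, making it the main broker — the node through which the most shortest paths run.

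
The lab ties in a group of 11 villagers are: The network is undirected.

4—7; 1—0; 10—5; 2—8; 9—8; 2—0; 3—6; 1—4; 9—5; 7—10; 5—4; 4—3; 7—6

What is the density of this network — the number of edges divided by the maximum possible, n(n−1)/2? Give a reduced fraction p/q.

There are 13 edges and 11 nodes, so the maximum possible is C(11,2) = 55.
Density = 13/55.

13/55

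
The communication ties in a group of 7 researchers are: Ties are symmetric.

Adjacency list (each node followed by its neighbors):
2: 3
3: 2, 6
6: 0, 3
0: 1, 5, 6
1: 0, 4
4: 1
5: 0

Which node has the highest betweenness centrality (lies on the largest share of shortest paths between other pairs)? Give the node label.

Unnormalized betweenness of each node: 0:11, 1:5, 2:0, 3:5, 4:0, 5:0, 6:8.
0 has the largest value, 11, making it the main broker — the node through which the most shortest paths run.

0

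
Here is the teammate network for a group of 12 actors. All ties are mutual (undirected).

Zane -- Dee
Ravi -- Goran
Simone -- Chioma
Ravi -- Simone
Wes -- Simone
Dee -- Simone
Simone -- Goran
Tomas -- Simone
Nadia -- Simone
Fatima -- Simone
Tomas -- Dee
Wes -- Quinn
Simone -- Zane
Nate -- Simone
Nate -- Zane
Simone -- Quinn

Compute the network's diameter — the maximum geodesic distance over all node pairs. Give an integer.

2

Eccentricity of each node (its greatest distance to any other): Chioma:2, Dee:2, Fatima:2, Goran:2, Nadia:2, Nate:2, Quinn:2, Ravi:2, Simone:1, Tomas:2, Wes:2, Zane:2.
The maximum eccentricity is 2, realized for instance by the pair Goran–Quinn via Goran – Simone – Quinn. So the diameter is 2.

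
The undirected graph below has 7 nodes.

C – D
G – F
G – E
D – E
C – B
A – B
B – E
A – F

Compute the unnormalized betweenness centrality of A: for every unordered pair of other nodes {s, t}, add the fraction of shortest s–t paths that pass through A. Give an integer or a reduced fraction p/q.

Pairs whose geodesics pass through A — C–F: 1; B–F: 1.
All other pairs contribute 0.
Summing the contributions gives betweenness(A) = 2.

2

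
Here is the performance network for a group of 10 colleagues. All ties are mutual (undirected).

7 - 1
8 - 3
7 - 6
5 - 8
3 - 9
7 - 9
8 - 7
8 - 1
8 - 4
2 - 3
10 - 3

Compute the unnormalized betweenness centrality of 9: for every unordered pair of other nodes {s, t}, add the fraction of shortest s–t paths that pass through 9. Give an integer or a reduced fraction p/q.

Pairs whose geodesics pass through 9 — 2–6: 1/2; 2–7: 1/2; 6–3: 1/2; 6–10: 1/2; 3–7: 1/2; 10–7: 1/2.
All other pairs contribute 0.
Summing the contributions gives betweenness(9) = 3.

3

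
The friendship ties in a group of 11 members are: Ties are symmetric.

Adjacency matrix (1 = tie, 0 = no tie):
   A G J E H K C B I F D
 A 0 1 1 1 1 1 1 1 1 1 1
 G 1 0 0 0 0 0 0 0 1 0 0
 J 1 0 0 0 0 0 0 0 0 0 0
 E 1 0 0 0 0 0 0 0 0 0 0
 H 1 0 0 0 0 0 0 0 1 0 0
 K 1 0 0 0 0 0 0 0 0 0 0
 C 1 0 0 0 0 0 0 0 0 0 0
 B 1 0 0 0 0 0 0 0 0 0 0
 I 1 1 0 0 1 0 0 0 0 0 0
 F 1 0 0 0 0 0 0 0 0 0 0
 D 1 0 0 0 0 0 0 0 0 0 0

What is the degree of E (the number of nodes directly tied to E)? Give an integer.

1

E is directly tied to A. That is 1 neighbor, so the degree of E is 1.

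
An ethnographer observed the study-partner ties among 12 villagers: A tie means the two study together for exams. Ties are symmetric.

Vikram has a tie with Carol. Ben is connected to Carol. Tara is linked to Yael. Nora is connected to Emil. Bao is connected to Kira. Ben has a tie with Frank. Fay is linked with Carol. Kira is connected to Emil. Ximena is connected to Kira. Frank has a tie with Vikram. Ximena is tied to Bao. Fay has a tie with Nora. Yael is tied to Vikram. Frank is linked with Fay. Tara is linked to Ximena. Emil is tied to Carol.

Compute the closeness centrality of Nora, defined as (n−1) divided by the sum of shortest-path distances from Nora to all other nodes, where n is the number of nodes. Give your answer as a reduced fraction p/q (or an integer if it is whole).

11/28

Distances from Nora: Bao:3, Ben:3, Carol:2, Emil:1, Fay:1, Frank:2, Kira:2, Tara:4, Vikram:3, Ximena:3, Yael:4. Sum = 28.
n = 12, so closeness = 11/28.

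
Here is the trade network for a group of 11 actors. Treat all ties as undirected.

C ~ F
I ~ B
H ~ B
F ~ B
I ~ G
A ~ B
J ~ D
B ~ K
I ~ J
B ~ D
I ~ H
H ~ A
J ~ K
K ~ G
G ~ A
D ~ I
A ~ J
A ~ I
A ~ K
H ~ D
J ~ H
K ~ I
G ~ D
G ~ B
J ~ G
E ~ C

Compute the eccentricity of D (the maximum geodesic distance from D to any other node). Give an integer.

4

Distances from D: A:2, B:1, C:3, E:4, F:2, G:1, H:1, I:1, J:1, K:2.
The largest is 4 (to E), so the eccentricity of D is 4.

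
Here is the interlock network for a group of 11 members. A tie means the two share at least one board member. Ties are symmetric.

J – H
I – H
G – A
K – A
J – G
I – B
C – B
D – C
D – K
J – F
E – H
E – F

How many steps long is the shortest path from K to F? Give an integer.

One shortest route is K – A – G – J – F, which uses 4 edges, and at distance 3 from K we only reach {B, J}, which does not include F. So d(K,F) = 4.

4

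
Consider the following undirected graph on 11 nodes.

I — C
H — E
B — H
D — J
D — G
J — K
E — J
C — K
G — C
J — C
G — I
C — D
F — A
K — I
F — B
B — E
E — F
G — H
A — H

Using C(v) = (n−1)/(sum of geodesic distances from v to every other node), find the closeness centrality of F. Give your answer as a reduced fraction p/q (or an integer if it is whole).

Distances from F: A:1, B:1, C:3, D:3, E:1, G:3, H:2, I:4, J:2, K:3. Sum = 23.
n = 11, so closeness = 10/23.

10/23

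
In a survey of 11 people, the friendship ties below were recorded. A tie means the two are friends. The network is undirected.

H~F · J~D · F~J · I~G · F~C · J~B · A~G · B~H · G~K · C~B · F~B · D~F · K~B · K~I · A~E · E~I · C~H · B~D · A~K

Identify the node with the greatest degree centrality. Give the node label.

Degrees — A:3, B:6, C:3, D:3, E:2, F:5, G:3, H:3, I:3, J:3, K:4.
The maximum is 6, attained only by B.

B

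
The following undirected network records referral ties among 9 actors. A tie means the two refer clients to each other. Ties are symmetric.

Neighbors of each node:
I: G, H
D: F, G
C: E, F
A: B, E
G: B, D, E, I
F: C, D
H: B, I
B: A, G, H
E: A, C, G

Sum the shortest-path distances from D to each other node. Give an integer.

Distances from D: A:3, B:2, C:2, E:2, F:1, G:1, H:3, I:2.
Sum = 3 + 2 + 2 + 2 + 1 + 1 + 3 + 2 = 16.

16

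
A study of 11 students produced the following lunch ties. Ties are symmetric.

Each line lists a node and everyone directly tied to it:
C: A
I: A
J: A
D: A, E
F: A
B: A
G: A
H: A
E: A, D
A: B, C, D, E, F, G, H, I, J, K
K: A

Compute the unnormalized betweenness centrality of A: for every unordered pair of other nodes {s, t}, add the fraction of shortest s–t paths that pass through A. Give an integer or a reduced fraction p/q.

44

Pairs whose geodesics pass through A — H–G: 1; H–B: 1; H–C: 1; H–J: 1; H–K: 1; H–E: 1; H–I: 1; H–D: 1; H–F: 1; G–B: 1; G–C: 1; G–J: 1; G–K: 1; G–E: 1 … (+30 more pairs).
All other pairs contribute 0.
Summing the contributions gives betweenness(A) = 44.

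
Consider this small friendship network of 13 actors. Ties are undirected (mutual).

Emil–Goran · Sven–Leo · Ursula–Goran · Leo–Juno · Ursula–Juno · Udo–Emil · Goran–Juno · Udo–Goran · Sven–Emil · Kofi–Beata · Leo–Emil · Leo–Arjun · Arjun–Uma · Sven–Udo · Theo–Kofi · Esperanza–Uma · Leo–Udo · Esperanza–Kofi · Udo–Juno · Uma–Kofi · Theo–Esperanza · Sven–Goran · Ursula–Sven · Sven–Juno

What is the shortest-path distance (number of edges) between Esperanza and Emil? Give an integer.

One shortest route is Esperanza – Uma – Arjun – Leo – Emil, which uses 4 edges, and at distance 3 from Esperanza we only reach {Leo}, which does not include Emil. So d(Esperanza,Emil) = 4.

4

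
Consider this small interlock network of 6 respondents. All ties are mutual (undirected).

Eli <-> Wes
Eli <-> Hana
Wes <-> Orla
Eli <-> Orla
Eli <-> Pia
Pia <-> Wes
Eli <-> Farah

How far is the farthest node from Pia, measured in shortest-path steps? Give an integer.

Distances from Pia: Eli:1, Farah:2, Hana:2, Orla:2, Wes:1.
The largest is 2 (to Farah, Orla, and Hana), so the eccentricity of Pia is 2.

2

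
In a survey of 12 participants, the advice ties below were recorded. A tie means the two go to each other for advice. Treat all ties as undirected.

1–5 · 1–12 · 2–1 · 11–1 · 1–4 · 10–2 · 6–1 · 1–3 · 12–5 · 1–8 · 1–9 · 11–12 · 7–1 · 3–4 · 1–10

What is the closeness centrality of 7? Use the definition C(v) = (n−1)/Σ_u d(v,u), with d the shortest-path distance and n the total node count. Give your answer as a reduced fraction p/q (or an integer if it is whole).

11/21

Distances from 7: 1:1, 2:2, 3:2, 4:2, 5:2, 6:2, 8:2, 9:2, 10:2, 11:2, 12:2. Sum = 21.
n = 12, so closeness = 11/21.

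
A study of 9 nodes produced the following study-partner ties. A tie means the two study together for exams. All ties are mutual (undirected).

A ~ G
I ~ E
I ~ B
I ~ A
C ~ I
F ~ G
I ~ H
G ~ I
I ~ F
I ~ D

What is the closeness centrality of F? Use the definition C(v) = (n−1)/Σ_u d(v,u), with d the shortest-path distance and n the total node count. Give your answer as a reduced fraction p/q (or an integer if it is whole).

4/7

Distances from F: A:2, B:2, C:2, D:2, E:2, G:1, H:2, I:1. Sum = 14.
n = 9, so closeness = 8/14 = 4/7.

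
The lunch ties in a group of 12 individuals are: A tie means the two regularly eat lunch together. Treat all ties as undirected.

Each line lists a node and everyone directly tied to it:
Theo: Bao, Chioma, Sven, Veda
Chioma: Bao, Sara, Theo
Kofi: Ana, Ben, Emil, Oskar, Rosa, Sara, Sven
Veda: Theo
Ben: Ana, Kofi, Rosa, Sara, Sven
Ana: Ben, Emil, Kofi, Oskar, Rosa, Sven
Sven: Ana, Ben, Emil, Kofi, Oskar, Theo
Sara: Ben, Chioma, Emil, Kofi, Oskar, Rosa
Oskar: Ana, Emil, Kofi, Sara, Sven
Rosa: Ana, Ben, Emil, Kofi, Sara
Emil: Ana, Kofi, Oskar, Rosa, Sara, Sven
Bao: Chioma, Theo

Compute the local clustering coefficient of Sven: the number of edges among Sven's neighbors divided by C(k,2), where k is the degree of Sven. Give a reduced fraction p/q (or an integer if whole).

Sven's neighbors: Ana, Ben, Emil, Kofi, Oskar, and Theo (k = 6).
Possible neighbor pairs: C(6,2) = 15. Edges among them: Ana–Ben, Ana–Emil, Ana–Kofi, Ana–Oskar, Ben–Kofi, Emil–Kofi, Emil–Oskar, Kofi–Oskar → e = 8.
Clustering(Sven) = 8/15.

8/15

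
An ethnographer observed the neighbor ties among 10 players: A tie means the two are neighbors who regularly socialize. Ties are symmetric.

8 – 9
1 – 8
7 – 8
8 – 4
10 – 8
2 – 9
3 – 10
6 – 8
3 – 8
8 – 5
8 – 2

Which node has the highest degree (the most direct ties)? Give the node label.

Degrees — 1:1, 2:2, 3:2, 4:1, 5:1, 6:1, 7:1, 8:9, 9:2, 10:2.
The maximum is 9, attained only by 8.

8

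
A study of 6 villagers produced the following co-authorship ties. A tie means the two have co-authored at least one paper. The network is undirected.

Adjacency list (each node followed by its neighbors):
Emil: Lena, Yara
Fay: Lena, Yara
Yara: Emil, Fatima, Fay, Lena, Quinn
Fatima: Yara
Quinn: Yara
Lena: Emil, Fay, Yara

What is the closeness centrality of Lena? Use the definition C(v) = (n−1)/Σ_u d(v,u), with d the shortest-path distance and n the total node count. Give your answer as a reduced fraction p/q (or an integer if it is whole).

5/7

Distances from Lena: Emil:1, Fatima:2, Fay:1, Quinn:2, Yara:1. Sum = 7.
n = 6, so closeness = 5/7.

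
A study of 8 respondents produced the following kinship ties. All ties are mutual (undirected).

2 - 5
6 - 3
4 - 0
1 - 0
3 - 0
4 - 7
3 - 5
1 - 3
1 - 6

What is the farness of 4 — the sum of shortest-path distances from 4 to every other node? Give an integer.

Distances from 4: 0:1, 1:2, 2:4, 3:2, 5:3, 6:3, 7:1.
Sum = 1 + 2 + 4 + 2 + 3 + 3 + 1 = 16.

16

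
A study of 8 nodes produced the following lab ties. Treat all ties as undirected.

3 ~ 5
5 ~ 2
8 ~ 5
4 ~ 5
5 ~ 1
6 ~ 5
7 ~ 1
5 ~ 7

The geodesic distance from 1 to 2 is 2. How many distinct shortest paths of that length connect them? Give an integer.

1

The shortest distance is 2, and the only length-2 path is 1–5–2. So there is exactly 1 shortest path.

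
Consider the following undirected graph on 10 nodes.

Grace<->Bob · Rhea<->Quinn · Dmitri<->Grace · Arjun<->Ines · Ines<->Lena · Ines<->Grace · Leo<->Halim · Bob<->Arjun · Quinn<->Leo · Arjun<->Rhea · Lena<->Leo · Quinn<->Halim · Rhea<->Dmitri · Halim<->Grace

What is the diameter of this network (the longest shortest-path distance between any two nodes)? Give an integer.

3

Eccentricity of each node (its greatest distance to any other): Arjun:3, Bob:3, Dmitri:3, Grace:2, Halim:3, Ines:3, Lena:3, Leo:3, Quinn:3, Rhea:3.
The maximum eccentricity is 3, realized for instance by the pair Arjun–Leo via Arjun – Ines – Lena – Leo. So the diameter is 3.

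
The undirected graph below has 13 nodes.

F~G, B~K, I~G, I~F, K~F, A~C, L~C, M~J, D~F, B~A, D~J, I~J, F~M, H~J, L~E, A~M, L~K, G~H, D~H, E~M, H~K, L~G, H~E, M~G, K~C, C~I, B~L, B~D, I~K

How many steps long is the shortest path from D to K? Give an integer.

2

One shortest route is D – H – K, which uses 2 edges, and D and K are not directly tied, so nothing shorter exists. So d(D,K) = 2.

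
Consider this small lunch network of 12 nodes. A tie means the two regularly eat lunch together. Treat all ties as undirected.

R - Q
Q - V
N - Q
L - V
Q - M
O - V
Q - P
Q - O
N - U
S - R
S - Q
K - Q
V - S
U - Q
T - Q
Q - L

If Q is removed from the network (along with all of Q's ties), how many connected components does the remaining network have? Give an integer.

6

Without Q, the remaining ties split the others into: {T}; {N, U}; {P}; {L, O, R, S, V}; {M}; {K}.
That's 6 separate components.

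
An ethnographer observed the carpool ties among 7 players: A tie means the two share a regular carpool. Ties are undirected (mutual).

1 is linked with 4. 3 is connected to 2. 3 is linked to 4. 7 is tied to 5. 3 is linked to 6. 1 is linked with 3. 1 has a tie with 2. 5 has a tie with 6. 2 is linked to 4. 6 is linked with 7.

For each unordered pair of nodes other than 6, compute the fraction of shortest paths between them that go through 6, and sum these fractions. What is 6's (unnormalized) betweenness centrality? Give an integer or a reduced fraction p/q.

8

Pairs whose geodesics pass through 6 — 7–4: 1; 7–3: 1; 7–2: 1; 7–1: 1; 5–4: 1; 5–3: 1; 5–2: 1; 5–1: 1.
All other pairs contribute 0.
Summing the contributions gives betweenness(6) = 8.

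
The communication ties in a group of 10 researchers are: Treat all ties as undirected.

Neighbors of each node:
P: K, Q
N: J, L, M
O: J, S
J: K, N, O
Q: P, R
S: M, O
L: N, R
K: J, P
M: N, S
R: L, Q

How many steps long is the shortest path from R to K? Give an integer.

3

One shortest route is R – Q – P – K, which uses 3 edges, and at distance 2 from R we only reach {N, P}, which does not include K. So d(R,K) = 3.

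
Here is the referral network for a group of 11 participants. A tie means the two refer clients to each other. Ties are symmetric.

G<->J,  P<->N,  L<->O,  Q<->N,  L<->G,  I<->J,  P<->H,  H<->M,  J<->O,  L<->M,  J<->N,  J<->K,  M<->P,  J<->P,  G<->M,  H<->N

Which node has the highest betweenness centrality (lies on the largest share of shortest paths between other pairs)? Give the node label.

J

Unnormalized betweenness of each node: G:7/2, H:3/2, I:0, J:74/3, K:0, L:11/6, M:29/6, N:65/6, O:2, P:29/6, Q:0.
J has the largest value, 74/3, making it the main broker — the node through which the most shortest paths run.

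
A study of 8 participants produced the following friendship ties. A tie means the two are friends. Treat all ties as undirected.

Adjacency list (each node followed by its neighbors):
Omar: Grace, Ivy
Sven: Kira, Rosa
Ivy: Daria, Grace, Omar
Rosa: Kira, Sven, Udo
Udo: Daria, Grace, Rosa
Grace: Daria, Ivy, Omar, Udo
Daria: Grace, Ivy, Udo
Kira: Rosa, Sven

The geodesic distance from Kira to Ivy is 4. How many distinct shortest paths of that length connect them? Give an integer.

2

The shortest distance is 4. The length-4 paths are: Kira–Rosa–Udo–Daria–Ivy; Kira–Rosa–Udo–Grace–Ivy.
That gives 2 distinct shortest paths.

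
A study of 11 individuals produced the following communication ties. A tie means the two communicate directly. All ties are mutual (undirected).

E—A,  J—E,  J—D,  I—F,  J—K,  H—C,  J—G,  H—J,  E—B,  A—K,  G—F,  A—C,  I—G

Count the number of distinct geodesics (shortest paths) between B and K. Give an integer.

2

The shortest distance is 3. The length-3 paths are: B–E–J–K; B–E–A–K.
That gives 2 distinct shortest paths.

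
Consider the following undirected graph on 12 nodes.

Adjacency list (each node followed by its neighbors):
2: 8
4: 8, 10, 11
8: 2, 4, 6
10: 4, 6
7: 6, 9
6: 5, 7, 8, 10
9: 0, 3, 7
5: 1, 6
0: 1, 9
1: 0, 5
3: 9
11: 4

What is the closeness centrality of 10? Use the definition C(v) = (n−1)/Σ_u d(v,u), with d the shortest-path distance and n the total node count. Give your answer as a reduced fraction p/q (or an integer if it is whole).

11/27

Distances from 10: 0:4, 1:3, 2:3, 3:4, 4:1, 5:2, 6:1, 7:2, 8:2, 9:3, 11:2. Sum = 27.
n = 12, so closeness = 11/27.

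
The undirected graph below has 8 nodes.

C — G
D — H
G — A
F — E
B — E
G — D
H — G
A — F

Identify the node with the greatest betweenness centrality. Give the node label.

Unnormalized betweenness of each node: A:12, B:0, C:0, D:0, E:6, F:10, G:14, H:0.
G has the largest value, 14, making it the main broker — the node through which the most shortest paths run.

G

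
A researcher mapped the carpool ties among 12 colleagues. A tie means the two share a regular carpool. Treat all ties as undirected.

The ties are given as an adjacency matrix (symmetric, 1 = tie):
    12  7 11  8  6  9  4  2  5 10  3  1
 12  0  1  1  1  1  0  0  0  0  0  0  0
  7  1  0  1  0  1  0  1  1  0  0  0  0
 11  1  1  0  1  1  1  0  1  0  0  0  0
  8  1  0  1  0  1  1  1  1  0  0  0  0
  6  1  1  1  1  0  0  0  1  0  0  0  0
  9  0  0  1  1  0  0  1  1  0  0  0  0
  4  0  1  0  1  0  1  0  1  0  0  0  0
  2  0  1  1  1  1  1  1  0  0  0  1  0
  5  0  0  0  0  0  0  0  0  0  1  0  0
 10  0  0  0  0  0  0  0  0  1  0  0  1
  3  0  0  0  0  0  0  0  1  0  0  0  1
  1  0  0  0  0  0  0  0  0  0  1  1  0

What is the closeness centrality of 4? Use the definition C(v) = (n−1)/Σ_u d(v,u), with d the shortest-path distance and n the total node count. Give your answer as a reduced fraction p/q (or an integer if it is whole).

Distances from 4: 1:3, 2:1, 3:2, 5:5, 6:2, 7:1, 8:1, 9:1, 10:4, 11:2, 12:2. Sum = 24.
n = 12, so closeness = 11/24.

11/24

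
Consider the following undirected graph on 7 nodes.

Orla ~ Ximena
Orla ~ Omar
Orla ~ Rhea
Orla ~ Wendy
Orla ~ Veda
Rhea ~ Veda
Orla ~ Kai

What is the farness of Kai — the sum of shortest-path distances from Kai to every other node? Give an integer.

Distances from Kai: Omar:2, Orla:1, Rhea:2, Veda:2, Wendy:2, Ximena:2.
Sum = 2 + 1 + 2 + 2 + 2 + 2 = 11.

11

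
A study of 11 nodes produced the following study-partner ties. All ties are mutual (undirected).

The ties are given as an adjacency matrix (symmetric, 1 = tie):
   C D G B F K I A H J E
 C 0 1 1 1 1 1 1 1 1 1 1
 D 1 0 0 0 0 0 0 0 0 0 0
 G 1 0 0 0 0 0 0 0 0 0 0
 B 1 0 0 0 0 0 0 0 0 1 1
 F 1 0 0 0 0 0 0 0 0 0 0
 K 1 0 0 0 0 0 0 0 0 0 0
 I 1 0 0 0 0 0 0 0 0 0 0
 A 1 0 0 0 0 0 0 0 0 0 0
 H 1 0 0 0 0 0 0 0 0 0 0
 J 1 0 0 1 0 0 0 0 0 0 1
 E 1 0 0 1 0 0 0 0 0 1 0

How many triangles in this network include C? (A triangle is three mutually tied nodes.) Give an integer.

C's neighbors: A, B, D, E, F, G, H, I, J, and K.
Neighbor pairs that are themselves tied: C–B–E; C–B–J; C–E–J. Each forms one triangle with C, for 3 in total.

3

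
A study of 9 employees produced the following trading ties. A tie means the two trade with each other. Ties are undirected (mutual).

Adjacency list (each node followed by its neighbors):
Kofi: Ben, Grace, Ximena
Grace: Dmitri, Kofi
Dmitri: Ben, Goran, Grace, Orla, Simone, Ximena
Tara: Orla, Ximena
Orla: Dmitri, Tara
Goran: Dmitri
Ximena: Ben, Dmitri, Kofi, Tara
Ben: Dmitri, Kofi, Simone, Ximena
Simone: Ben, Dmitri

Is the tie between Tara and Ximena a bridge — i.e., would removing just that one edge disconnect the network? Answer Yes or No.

No

Even without that edge, Tara still reaches Ximena via Tara – Orla – Dmitri – Ximena, so the network stays connected. Not a bridge.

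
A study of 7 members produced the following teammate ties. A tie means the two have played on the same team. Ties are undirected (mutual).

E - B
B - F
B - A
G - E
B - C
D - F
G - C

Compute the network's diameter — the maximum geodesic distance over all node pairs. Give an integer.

Eccentricity of each node (its greatest distance to any other): A:3, B:2, C:3, D:4, E:3, F:3, G:4.
The maximum eccentricity is 4, realized for instance by the pair G–D via G – E – B – F – D. So the diameter is 4.

4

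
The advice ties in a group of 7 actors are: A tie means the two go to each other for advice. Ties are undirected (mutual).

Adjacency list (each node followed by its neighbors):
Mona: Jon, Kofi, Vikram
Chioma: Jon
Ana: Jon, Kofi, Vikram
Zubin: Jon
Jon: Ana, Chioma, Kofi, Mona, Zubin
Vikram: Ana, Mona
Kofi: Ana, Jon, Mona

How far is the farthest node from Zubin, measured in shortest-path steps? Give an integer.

Distances from Zubin: Ana:2, Chioma:2, Jon:1, Kofi:2, Mona:2, Vikram:3.
The largest is 3 (to Vikram), so the eccentricity of Zubin is 3.

3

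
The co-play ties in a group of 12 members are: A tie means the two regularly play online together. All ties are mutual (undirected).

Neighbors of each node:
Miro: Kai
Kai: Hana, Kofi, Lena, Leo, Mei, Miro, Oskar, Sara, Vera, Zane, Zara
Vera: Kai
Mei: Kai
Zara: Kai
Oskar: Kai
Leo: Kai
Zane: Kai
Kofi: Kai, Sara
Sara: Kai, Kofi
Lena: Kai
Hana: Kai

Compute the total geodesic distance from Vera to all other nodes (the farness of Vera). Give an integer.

Distances from Vera: Hana:2, Kai:1, Kofi:2, Lena:2, Leo:2, Mei:2, Miro:2, Oskar:2, Sara:2, Zane:2, Zara:2.
Sum = 2 + 1 + 2 + 2 + 2 + 2 + 2 + 2 + 2 + 2 + 2 = 21.

21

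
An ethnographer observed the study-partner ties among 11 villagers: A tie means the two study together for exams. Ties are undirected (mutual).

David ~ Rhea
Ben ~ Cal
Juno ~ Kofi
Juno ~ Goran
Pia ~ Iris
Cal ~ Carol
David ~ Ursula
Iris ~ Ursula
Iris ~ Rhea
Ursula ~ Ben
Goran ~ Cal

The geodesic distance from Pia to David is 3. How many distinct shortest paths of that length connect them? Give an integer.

2

The shortest distance is 3. The length-3 paths are: Pia–Iris–Rhea–David; Pia–Iris–Ursula–David.
That gives 2 distinct shortest paths.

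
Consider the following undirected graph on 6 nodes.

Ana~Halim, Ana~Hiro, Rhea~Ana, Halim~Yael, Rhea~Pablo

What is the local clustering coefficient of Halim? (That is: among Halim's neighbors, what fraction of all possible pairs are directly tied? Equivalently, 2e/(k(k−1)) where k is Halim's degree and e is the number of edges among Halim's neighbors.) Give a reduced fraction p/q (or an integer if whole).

0

Halim's neighbors: Ana and Yael (k = 2).
Possible neighbor pairs: C(2,2) = 1. Edges among them: none → e = 0.
Clustering(Halim) = 0/1.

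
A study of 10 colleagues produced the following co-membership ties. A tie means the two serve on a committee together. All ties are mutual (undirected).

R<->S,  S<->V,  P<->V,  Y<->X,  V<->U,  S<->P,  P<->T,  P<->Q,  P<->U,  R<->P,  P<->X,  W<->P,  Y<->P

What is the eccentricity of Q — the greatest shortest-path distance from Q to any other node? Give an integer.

2

Distances from Q: P:1, R:2, S:2, T:2, U:2, V:2, W:2, X:2, Y:2.
The largest is 2 (to U, T, R, Y, W, S, X, and V), so the eccentricity of Q is 2.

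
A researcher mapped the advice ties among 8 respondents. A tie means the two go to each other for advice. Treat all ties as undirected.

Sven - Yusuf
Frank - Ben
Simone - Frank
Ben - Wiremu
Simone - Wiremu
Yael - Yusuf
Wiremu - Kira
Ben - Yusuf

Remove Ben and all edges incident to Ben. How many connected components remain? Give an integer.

Without Ben, the remaining ties split the others into: {Sven, Yael, Yusuf}; {Frank, Kira, Simone, Wiremu}.
That's 2 separate components.

2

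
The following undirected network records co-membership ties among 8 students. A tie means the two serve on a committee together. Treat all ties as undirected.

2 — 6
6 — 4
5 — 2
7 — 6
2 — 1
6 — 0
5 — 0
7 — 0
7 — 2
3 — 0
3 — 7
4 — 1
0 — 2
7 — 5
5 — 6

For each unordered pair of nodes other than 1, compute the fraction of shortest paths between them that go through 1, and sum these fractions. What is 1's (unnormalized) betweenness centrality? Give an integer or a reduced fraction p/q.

Pairs whose geodesics pass through 1 — 4–2: 1/2.
All other pairs contribute 0.
Summing the contributions gives betweenness(1) = 1/2.

1/2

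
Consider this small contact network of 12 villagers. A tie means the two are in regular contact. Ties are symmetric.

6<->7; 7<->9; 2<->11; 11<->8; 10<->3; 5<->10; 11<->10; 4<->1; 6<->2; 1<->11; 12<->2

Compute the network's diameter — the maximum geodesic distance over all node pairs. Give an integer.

Eccentricity of each node (its greatest distance to any other): 1:5, 2:3, 3:6, 4:6, 5:6, 6:4, 7:5, 8:5, 9:6, 10:5, 11:4, 12:4.
The maximum eccentricity is 6, realized for instance by the pair 4–9 via 4 – 1 – 11 – 2 – 6 – 7 – 9. So the diameter is 6.

6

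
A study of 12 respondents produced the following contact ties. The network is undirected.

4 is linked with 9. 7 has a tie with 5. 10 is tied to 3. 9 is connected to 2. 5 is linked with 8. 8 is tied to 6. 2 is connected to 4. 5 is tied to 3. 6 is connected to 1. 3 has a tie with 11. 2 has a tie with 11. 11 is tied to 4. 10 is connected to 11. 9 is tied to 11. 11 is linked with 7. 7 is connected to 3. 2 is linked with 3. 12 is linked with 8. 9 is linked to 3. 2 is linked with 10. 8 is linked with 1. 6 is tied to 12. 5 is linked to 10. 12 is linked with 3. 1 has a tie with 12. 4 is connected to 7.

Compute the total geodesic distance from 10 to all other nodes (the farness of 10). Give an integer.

Distances from 10: 1:3, 2:1, 3:1, 4:2, 5:1, 6:3, 7:2, 8:2, 9:2, 11:1, 12:2.
Sum = 3 + 1 + 1 + 2 + 1 + 3 + 2 + 2 + 2 + 1 + 2 = 20.

20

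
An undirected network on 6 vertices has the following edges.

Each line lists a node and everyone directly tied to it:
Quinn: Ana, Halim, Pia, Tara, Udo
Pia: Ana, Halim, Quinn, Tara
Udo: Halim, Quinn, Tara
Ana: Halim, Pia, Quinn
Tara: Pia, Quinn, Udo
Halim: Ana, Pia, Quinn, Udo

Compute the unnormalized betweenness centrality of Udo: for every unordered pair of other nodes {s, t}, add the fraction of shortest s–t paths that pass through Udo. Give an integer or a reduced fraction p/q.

1/3

Pairs whose geodesics pass through Udo — Tara–Halim: 1/3.
All other pairs contribute 0.
Summing the contributions gives betweenness(Udo) = 1/3.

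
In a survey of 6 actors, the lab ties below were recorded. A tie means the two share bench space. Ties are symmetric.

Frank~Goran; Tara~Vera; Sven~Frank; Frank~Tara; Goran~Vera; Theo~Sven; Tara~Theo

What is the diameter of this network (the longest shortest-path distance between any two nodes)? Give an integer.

3

Eccentricity of each node (its greatest distance to any other): Frank:2, Goran:3, Sven:3, Tara:2, Theo:3, Vera:3.
The maximum eccentricity is 3, realized for instance by the pair Vera–Sven via Vera – Tara – Frank – Sven. So the diameter is 3.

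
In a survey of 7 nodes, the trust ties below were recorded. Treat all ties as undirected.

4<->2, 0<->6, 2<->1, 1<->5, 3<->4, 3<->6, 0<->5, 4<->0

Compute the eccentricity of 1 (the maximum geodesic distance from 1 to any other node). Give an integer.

Distances from 1: 0:2, 2:1, 3:3, 4:2, 5:1, 6:3.
The largest is 3 (to 3 and 6), so the eccentricity of 1 is 3.

3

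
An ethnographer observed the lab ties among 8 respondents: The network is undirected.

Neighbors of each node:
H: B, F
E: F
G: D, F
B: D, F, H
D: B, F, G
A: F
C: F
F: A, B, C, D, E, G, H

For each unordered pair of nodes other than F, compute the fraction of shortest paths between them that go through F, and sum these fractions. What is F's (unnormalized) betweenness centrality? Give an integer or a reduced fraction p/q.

Pairs whose geodesics pass through F — G–E: 1; G–H: 1; G–C: 1; G–A: 1; G–B: 1/2; E–H: 1; E–C: 1; E–A: 1; E–D: 1; E–B: 1; H–C: 1; H–A: 1; H–D: 1/2; C–A: 1 … (+4 more pairs).
All other pairs contribute 0.
Summing the contributions gives betweenness(F) = 17.

17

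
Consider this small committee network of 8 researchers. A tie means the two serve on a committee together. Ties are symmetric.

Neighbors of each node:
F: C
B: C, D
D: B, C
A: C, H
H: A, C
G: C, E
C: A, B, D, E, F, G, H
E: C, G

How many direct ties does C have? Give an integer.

C is directly tied to A, B, D, E, F, G, and H. That is 7 neighbors, so the degree of C is 7.

7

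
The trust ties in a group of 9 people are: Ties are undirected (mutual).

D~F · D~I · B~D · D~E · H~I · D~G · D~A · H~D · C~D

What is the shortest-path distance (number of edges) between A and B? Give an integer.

2

One shortest route is A – D – B, which uses 2 edges, and A and B are not directly tied, so nothing shorter exists. So d(A,B) = 2.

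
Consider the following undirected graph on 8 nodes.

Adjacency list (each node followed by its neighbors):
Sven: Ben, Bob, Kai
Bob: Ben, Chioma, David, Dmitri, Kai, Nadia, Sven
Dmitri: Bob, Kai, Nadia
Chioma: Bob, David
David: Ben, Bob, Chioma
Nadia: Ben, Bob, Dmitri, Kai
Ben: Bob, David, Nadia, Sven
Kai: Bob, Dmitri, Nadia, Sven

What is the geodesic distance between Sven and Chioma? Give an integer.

One shortest route is Sven – Bob – Chioma, which uses 2 edges, and Sven and Chioma are not directly tied, so nothing shorter exists. So d(Sven,Chioma) = 2.

2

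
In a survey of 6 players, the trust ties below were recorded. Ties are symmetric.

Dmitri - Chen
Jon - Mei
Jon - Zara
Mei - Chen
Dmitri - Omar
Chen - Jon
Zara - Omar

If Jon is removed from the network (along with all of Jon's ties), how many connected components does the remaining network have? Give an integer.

Jon's neighbors (Chen, Mei, and Zara) remain reachable from one another through other ties, so the rest of the network stays in one piece.

1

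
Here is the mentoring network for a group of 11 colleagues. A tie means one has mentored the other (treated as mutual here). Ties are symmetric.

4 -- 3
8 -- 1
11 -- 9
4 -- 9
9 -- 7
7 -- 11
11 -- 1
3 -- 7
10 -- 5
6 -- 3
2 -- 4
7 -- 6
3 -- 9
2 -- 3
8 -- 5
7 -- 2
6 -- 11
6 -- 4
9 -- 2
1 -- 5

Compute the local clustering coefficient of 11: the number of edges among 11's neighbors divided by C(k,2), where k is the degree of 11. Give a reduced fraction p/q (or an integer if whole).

1/3

11's neighbors: 1, 6, 7, and 9 (k = 4).
Possible neighbor pairs: C(4,2) = 6. Edges among them: 6–7, 7–9 → e = 2.
Clustering(11) = 2/6 = 1/3.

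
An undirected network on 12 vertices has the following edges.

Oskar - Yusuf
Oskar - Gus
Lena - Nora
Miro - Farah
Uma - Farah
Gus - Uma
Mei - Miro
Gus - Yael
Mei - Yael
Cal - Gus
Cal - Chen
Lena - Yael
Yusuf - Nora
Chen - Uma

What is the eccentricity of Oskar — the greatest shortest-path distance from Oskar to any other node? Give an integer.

4

Distances from Oskar: Cal:2, Chen:3, Farah:3, Gus:1, Lena:3, Mei:3, Miro:4, Nora:2, Uma:2, Yael:2, Yusuf:1.
The largest is 4 (to Miro), so the eccentricity of Oskar is 4.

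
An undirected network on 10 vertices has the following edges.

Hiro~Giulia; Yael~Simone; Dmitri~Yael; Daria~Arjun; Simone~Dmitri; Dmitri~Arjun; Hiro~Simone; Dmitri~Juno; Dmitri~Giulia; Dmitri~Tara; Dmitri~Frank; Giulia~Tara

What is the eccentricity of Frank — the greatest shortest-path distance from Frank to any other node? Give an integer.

3

Distances from Frank: Arjun:2, Daria:3, Dmitri:1, Giulia:2, Hiro:3, Juno:2, Simone:2, Tara:2, Yael:2.
The largest is 3 (to Daria and Hiro), so the eccentricity of Frank is 3.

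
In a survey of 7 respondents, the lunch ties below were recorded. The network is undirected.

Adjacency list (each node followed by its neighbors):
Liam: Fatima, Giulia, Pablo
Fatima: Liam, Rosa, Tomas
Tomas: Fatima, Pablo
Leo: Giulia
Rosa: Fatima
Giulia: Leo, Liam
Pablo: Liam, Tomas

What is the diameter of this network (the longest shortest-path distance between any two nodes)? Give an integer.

4

Eccentricity of each node (its greatest distance to any other): Fatima:3, Giulia:3, Leo:4, Liam:2, Pablo:3, Rosa:4, Tomas:4.
The maximum eccentricity is 4, realized for instance by the pair Tomas–Leo via Tomas – Fatima – Liam – Giulia – Leo. So the diameter is 4.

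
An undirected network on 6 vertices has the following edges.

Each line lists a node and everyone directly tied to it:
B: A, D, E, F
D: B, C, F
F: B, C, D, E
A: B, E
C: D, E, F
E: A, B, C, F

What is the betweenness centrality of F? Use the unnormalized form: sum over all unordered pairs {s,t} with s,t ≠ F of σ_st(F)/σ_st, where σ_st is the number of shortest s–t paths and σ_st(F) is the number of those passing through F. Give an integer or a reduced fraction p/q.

Pairs whose geodesics pass through F — D–E: 1/3; C–B: 1/3.
All other pairs contribute 0.
Summing the contributions gives betweenness(F) = 2/3.

2/3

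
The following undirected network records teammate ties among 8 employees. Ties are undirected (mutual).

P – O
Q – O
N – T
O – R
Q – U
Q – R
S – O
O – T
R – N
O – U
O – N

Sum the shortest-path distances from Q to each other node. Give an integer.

Distances from Q: N:2, O:1, P:2, R:1, S:2, T:2, U:1.
Sum = 2 + 1 + 2 + 1 + 2 + 2 + 1 = 11.

11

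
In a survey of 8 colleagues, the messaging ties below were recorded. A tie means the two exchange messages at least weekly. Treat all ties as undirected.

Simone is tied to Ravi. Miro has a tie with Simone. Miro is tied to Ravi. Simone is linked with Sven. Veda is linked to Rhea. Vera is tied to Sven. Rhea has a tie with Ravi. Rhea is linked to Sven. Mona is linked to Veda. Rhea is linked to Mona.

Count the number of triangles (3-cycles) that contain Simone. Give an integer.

Simone's neighbors: Miro, Ravi, and Sven.
Neighbor pairs that are themselves tied: Simone–Miro–Ravi. Each forms one triangle with Simone, for 1 in total.

1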